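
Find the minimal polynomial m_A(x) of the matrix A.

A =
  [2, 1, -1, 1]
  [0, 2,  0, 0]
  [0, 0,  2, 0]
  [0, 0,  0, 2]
x^2 - 4*x + 4

The characteristic polynomial is χ_A(x) = (x - 2)^4, so the eigenvalues are known. The minimal polynomial is
  m_A(x) = Π_λ (x − λ)^{k_λ}
where k_λ is the size of the *largest* Jordan block for λ (equivalently, the smallest k with (A − λI)^k v = 0 for every generalised eigenvector v of λ).

  λ = 2: largest Jordan block has size 2, contributing (x − 2)^2

So m_A(x) = (x - 2)^2 = x^2 - 4*x + 4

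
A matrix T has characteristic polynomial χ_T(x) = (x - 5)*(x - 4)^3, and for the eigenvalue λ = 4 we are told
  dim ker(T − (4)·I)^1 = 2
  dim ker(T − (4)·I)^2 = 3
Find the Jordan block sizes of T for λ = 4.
Block sizes for λ = 4: [2, 1]

From the dimensions of kernels of powers, the number of Jordan blocks of size at least j is d_j − d_{j−1} where d_j = dim ker(N^j) (with d_0 = 0). Computing the differences gives [2, 1].
The number of blocks of size exactly k is (#blocks of size ≥ k) − (#blocks of size ≥ k + 1), so the partition is: 1 block(s) of size 1, 1 block(s) of size 2.
In nonincreasing order the block sizes are [2, 1].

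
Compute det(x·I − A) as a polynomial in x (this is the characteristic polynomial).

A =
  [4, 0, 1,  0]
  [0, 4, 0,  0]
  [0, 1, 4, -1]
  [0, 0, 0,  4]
x^4 - 16*x^3 + 96*x^2 - 256*x + 256

Expanding det(x·I − A) (e.g. by cofactor expansion or by noting that A is similar to its Jordan form J, which has the same characteristic polynomial as A) gives
  χ_A(x) = x^4 - 16*x^3 + 96*x^2 - 256*x + 256
which factors as (x - 4)^4. The eigenvalues (with algebraic multiplicities) are λ = 4 with multiplicity 4.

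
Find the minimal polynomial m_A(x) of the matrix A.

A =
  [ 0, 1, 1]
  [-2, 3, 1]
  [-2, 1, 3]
x^2 - 4*x + 4

The characteristic polynomial is χ_A(x) = (x - 2)^3, so the eigenvalues are known. The minimal polynomial is
  m_A(x) = Π_λ (x − λ)^{k_λ}
where k_λ is the size of the *largest* Jordan block for λ (equivalently, the smallest k with (A − λI)^k v = 0 for every generalised eigenvector v of λ).

  λ = 2: largest Jordan block has size 2, contributing (x − 2)^2

So m_A(x) = (x - 2)^2 = x^2 - 4*x + 4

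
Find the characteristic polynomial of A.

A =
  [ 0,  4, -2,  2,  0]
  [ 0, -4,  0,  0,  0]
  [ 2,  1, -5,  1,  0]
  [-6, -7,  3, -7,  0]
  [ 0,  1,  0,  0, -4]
x^5 + 20*x^4 + 160*x^3 + 640*x^2 + 1280*x + 1024

Expanding det(x·I − A) (e.g. by cofactor expansion or by noting that A is similar to its Jordan form J, which has the same characteristic polynomial as A) gives
  χ_A(x) = x^5 + 20*x^4 + 160*x^3 + 640*x^2 + 1280*x + 1024
which factors as (x + 4)^5. The eigenvalues (with algebraic multiplicities) are λ = -4 with multiplicity 5.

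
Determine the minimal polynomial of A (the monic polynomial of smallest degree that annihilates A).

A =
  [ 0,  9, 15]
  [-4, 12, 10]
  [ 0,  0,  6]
x^2 - 12*x + 36

The characteristic polynomial is χ_A(x) = (x - 6)^3, so the eigenvalues are known. The minimal polynomial is
  m_A(x) = Π_λ (x − λ)^{k_λ}
where k_λ is the size of the *largest* Jordan block for λ (equivalently, the smallest k with (A − λI)^k v = 0 for every generalised eigenvector v of λ).

  λ = 6: largest Jordan block has size 2, contributing (x − 6)^2

So m_A(x) = (x - 6)^2 = x^2 - 12*x + 36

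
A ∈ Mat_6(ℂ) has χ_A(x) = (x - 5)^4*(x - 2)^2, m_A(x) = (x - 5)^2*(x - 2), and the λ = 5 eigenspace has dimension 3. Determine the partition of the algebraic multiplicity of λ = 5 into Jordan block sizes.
Block sizes for λ = 5: [2, 1, 1]

Step 1 — from the characteristic polynomial, algebraic multiplicity of λ = 5 is 4. From dim ker(A − (5)·I) = 3, there are exactly 3 Jordan blocks for λ = 5.
Step 2 — from the minimal polynomial, the factor (x − 5)^2 tells us the largest block for λ = 5 has size 2.
Step 3 — with total size 4, 3 blocks, and largest block 2, the block sizes (in nonincreasing order) are [2, 1, 1].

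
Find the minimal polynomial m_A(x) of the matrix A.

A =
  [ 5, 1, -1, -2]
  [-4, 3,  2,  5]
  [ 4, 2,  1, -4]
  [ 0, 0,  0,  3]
x^3 - 9*x^2 + 27*x - 27

The characteristic polynomial is χ_A(x) = (x - 3)^4, so the eigenvalues are known. The minimal polynomial is
  m_A(x) = Π_λ (x − λ)^{k_λ}
where k_λ is the size of the *largest* Jordan block for λ (equivalently, the smallest k with (A − λI)^k v = 0 for every generalised eigenvector v of λ).

  λ = 3: largest Jordan block has size 3, contributing (x − 3)^3

So m_A(x) = (x - 3)^3 = x^3 - 9*x^2 + 27*x - 27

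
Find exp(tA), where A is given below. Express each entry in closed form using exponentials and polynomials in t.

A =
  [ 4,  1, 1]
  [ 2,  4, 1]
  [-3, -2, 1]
e^{tA} =
  [t*exp(3*t) + exp(3*t), t*exp(3*t), t*exp(3*t)]
  [t^2*exp(3*t)/2 + 2*t*exp(3*t), t^2*exp(3*t)/2 + t*exp(3*t) + exp(3*t), t^2*exp(3*t)/2 + t*exp(3*t)]
  [-t^2*exp(3*t)/2 - 3*t*exp(3*t), -t^2*exp(3*t)/2 - 2*t*exp(3*t), -t^2*exp(3*t)/2 - 2*t*exp(3*t) + exp(3*t)]

Strategy: write A = P · J · P⁻¹ where J is a Jordan canonical form, so e^{tA} = P · e^{tJ} · P⁻¹, and e^{tJ} can be computed block-by-block.

A has Jordan form
J =
  [3, 1, 0]
  [0, 3, 1]
  [0, 0, 3]
(up to reordering of blocks).

Per-block formulas:
  For a 3×3 Jordan block J_3(3): exp(t · J_3(3)) = e^(3t)·(I + t·N + (t^2/2)·N^2), where N is the 3×3 nilpotent shift.

After assembling e^{tJ} and conjugating by P, we get:

e^{tA} =
  [t*exp(3*t) + exp(3*t), t*exp(3*t), t*exp(3*t)]
  [t^2*exp(3*t)/2 + 2*t*exp(3*t), t^2*exp(3*t)/2 + t*exp(3*t) + exp(3*t), t^2*exp(3*t)/2 + t*exp(3*t)]
  [-t^2*exp(3*t)/2 - 3*t*exp(3*t), -t^2*exp(3*t)/2 - 2*t*exp(3*t), -t^2*exp(3*t)/2 - 2*t*exp(3*t) + exp(3*t)]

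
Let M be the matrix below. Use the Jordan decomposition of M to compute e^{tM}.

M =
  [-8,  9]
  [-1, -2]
e^{tM} =
  [-3*t*exp(-5*t) + exp(-5*t), 9*t*exp(-5*t)]
  [-t*exp(-5*t), 3*t*exp(-5*t) + exp(-5*t)]

Strategy: write M = P · J · P⁻¹ where J is a Jordan canonical form, so e^{tM} = P · e^{tJ} · P⁻¹, and e^{tJ} can be computed block-by-block.

M has Jordan form
J =
  [-5,  1]
  [ 0, -5]
(up to reordering of blocks).

Per-block formulas:
  For a 2×2 Jordan block J_2(-5): exp(t · J_2(-5)) = e^(-5t)·(I + t·N), where N is the 2×2 nilpotent shift.

After assembling e^{tJ} and conjugating by P, we get:

e^{tM} =
  [-3*t*exp(-5*t) + exp(-5*t), 9*t*exp(-5*t)]
  [-t*exp(-5*t), 3*t*exp(-5*t) + exp(-5*t)]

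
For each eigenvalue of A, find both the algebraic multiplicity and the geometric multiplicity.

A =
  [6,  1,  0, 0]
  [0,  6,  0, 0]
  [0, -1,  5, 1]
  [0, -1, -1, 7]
λ = 6: alg = 4, geom = 2

Step 1 — factor the characteristic polynomial to read off the algebraic multiplicities:
  χ_A(x) = (x - 6)^4

Step 2 — compute geometric multiplicities via the rank-nullity identity g(λ) = n − rank(A − λI):
  rank(A − (6)·I) = 2, so dim ker(A − (6)·I) = n − 2 = 2

Summary:
  λ = 6: algebraic multiplicity = 4, geometric multiplicity = 2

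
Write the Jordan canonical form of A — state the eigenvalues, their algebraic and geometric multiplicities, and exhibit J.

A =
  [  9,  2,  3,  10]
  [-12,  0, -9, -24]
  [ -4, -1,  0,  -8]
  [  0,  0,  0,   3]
J_3(3) ⊕ J_1(3)

The characteristic polynomial is
  det(x·I − A) = x^4 - 12*x^3 + 54*x^2 - 108*x + 81 = (x - 3)^4

Eigenvalues and multiplicities (the geometric multiplicity of λ is n − rank(A − λI), which equals the number of Jordan blocks for λ):
  λ = 3: algebraic multiplicity = 4, geometric multiplicity = 2

Determining the block sizes for each eigenvalue:
  λ = 3: with am = 4 and gm = 2, the partition is not yet determined (e.g. several partitions of 4 into 2 parts exist). Let N = A − (3)·I. Computing rank(N^1) = 2, rank(N^2) = 1, rank(N^3) = 0; the number of blocks of size ≥ j is rank(N^{j−1}) − rank(N^j), giving [2, 1, 1]. So we have 1 block(s) of size 3, 1 block(s) of size 1 → block sizes [3, 1]

Assembling the blocks gives a Jordan form
J =
  [3, 1, 0, 0]
  [0, 3, 1, 0]
  [0, 0, 3, 0]
  [0, 0, 0, 3]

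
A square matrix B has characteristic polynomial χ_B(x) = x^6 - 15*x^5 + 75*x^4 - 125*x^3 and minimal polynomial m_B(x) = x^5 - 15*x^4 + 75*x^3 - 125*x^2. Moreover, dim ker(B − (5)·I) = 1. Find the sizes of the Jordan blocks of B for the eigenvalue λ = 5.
Block sizes for λ = 5: [3]

Step 1 — from the characteristic polynomial, algebraic multiplicity of λ = 5 is 3. From dim ker(B − (5)·I) = 1, there are exactly 1 Jordan blocks for λ = 5.
Step 2 — from the minimal polynomial, the factor (x − 5)^3 tells us the largest block for λ = 5 has size 3.
Step 3 — with total size 3, 1 blocks, and largest block 3, the block sizes (in nonincreasing order) are [3].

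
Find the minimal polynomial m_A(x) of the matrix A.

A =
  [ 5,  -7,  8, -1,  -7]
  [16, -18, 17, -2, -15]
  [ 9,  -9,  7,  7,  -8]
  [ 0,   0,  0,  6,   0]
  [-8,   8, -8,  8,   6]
x^4 - 24*x^2 - 64*x - 48

The characteristic polynomial is χ_A(x) = (x - 6)^2*(x + 2)^3, so the eigenvalues are known. The minimal polynomial is
  m_A(x) = Π_λ (x − λ)^{k_λ}
where k_λ is the size of the *largest* Jordan block for λ (equivalently, the smallest k with (A − λI)^k v = 0 for every generalised eigenvector v of λ).

  λ = -2: largest Jordan block has size 3, contributing (x + 2)^3
  λ = 6: largest Jordan block has size 1, contributing (x − 6)

So m_A(x) = (x - 6)*(x + 2)^3 = x^4 - 24*x^2 - 64*x - 48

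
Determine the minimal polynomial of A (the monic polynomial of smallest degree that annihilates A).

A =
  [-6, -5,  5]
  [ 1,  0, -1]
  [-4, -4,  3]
x^2 + 2*x + 1

The characteristic polynomial is χ_A(x) = (x + 1)^3, so the eigenvalues are known. The minimal polynomial is
  m_A(x) = Π_λ (x − λ)^{k_λ}
where k_λ is the size of the *largest* Jordan block for λ (equivalently, the smallest k with (A − λI)^k v = 0 for every generalised eigenvector v of λ).

  λ = -1: largest Jordan block has size 2, contributing (x + 1)^2

So m_A(x) = (x + 1)^2 = x^2 + 2*x + 1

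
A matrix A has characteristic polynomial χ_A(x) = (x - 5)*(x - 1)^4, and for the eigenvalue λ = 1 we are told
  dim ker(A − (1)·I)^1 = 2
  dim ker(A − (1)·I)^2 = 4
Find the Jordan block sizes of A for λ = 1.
Block sizes for λ = 1: [2, 2]

From the dimensions of kernels of powers, the number of Jordan blocks of size at least j is d_j − d_{j−1} where d_j = dim ker(N^j) (with d_0 = 0). Computing the differences gives [2, 2].
The number of blocks of size exactly k is (#blocks of size ≥ k) − (#blocks of size ≥ k + 1), so the partition is: 2 block(s) of size 2.
In nonincreasing order the block sizes are [2, 2].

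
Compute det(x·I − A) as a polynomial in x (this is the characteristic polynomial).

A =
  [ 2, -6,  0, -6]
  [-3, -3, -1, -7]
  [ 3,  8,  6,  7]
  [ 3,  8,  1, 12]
x^4 - 17*x^3 + 105*x^2 - 275*x + 250

Expanding det(x·I − A) (e.g. by cofactor expansion or by noting that A is similar to its Jordan form J, which has the same characteristic polynomial as A) gives
  χ_A(x) = x^4 - 17*x^3 + 105*x^2 - 275*x + 250
which factors as (x - 5)^3*(x - 2). The eigenvalues (with algebraic multiplicities) are λ = 2 with multiplicity 1, λ = 5 with multiplicity 3.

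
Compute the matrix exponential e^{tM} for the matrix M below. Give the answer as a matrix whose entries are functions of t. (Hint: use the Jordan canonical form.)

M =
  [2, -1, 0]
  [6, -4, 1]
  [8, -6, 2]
e^{tM} =
  [-t^2 + 2*t + 1, t^2 - t, -t^2/2]
  [-2*t^2 + 6*t, 2*t^2 - 4*t + 1, -t^2 + t]
  [-2*t^2 + 8*t, 2*t^2 - 6*t, -t^2 + 2*t + 1]

Strategy: write M = P · J · P⁻¹ where J is a Jordan canonical form, so e^{tM} = P · e^{tJ} · P⁻¹, and e^{tJ} can be computed block-by-block.

M has Jordan form
J =
  [0, 1, 0]
  [0, 0, 1]
  [0, 0, 0]
(up to reordering of blocks).

Per-block formulas:
  For a 3×3 Jordan block J_3(0): exp(t · J_3(0)) = e^(0t)·(I + t·N + (t^2/2)·N^2), where N is the 3×3 nilpotent shift.

After assembling e^{tJ} and conjugating by P, we get:

e^{tM} =
  [-t^2 + 2*t + 1, t^2 - t, -t^2/2]
  [-2*t^2 + 6*t, 2*t^2 - 4*t + 1, -t^2 + t]
  [-2*t^2 + 8*t, 2*t^2 - 6*t, -t^2 + 2*t + 1]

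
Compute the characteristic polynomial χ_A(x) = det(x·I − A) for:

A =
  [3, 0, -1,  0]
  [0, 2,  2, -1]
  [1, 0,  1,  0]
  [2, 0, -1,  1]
x^4 - 7*x^3 + 18*x^2 - 20*x + 8

Expanding det(x·I − A) (e.g. by cofactor expansion or by noting that A is similar to its Jordan form J, which has the same characteristic polynomial as A) gives
  χ_A(x) = x^4 - 7*x^3 + 18*x^2 - 20*x + 8
which factors as (x - 2)^3*(x - 1). The eigenvalues (with algebraic multiplicities) are λ = 1 with multiplicity 1, λ = 2 with multiplicity 3.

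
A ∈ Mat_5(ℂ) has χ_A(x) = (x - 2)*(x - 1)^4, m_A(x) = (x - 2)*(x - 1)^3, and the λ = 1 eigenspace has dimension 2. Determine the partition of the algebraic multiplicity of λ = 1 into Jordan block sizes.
Block sizes for λ = 1: [3, 1]

Step 1 — from the characteristic polynomial, algebraic multiplicity of λ = 1 is 4. From dim ker(A − (1)·I) = 2, there are exactly 2 Jordan blocks for λ = 1.
Step 2 — from the minimal polynomial, the factor (x − 1)^3 tells us the largest block for λ = 1 has size 3.
Step 3 — with total size 4, 2 blocks, and largest block 3, the block sizes (in nonincreasing order) are [3, 1].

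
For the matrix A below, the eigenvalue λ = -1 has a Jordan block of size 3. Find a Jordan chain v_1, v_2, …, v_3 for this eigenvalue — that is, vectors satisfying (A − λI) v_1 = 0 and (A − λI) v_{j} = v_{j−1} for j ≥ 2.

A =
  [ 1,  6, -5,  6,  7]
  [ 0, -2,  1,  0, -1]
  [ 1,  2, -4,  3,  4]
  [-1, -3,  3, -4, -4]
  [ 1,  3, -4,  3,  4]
A Jordan chain for λ = -1 of length 3:
v_1 = (-1, 0, 1, 0, 1)ᵀ
v_2 = (6, -1, 2, -3, 3)ᵀ
v_3 = (0, 1, 0, 0, 0)ᵀ

Let N = A − (-1)·I. We want v_3 with N^3 v_3 = 0 but N^2 v_3 ≠ 0; then v_{j-1} := N · v_j for j = 3, …, 2.

Pick v_3 = (0, 1, 0, 0, 0)ᵀ.
Then v_2 = N · v_3 = (6, -1, 2, -3, 3)ᵀ.
Then v_1 = N · v_2 = (-1, 0, 1, 0, 1)ᵀ.

Sanity check: (A − (-1)·I) v_1 = (0, 0, 0, 0, 0)ᵀ = 0. ✓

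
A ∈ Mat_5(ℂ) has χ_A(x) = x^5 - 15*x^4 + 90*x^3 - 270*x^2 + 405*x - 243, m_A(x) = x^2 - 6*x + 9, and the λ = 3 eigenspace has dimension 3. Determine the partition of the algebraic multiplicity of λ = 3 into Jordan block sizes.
Block sizes for λ = 3: [2, 2, 1]

Step 1 — from the characteristic polynomial, algebraic multiplicity of λ = 3 is 5. From dim ker(A − (3)·I) = 3, there are exactly 3 Jordan blocks for λ = 3.
Step 2 — from the minimal polynomial, the factor (x − 3)^2 tells us the largest block for λ = 3 has size 2.
Step 3 — with total size 5, 3 blocks, and largest block 2, the block sizes (in nonincreasing order) are [2, 2, 1].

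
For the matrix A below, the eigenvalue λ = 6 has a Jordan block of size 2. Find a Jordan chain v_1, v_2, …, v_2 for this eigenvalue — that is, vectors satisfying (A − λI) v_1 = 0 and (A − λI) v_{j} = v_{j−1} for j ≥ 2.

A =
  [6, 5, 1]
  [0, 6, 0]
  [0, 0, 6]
A Jordan chain for λ = 6 of length 2:
v_1 = (5, 0, 0)ᵀ
v_2 = (0, 1, 0)ᵀ

Let N = A − (6)·I. We want v_2 with N^2 v_2 = 0 but N^1 v_2 ≠ 0; then v_{j-1} := N · v_j for j = 2, …, 2.

Pick v_2 = (0, 1, 0)ᵀ.
Then v_1 = N · v_2 = (5, 0, 0)ᵀ.

Sanity check: (A − (6)·I) v_1 = (0, 0, 0)ᵀ = 0. ✓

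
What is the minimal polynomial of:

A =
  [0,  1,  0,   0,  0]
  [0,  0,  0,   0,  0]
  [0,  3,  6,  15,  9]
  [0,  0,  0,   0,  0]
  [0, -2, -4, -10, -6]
x^2

The characteristic polynomial is χ_A(x) = x^5, so the eigenvalues are known. The minimal polynomial is
  m_A(x) = Π_λ (x − λ)^{k_λ}
where k_λ is the size of the *largest* Jordan block for λ (equivalently, the smallest k with (A − λI)^k v = 0 for every generalised eigenvector v of λ).

  λ = 0: largest Jordan block has size 2, contributing (x − 0)^2

So m_A(x) = x^2 = x^2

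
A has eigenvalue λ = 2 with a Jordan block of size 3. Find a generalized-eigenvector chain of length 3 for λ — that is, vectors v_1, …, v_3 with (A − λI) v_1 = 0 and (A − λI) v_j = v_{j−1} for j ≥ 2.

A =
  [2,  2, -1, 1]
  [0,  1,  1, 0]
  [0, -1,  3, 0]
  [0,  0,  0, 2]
A Jordan chain for λ = 2 of length 3:
v_1 = (-1, 0, 0, 0)ᵀ
v_2 = (2, -1, -1, 0)ᵀ
v_3 = (0, 1, 0, 0)ᵀ

Let N = A − (2)·I. We want v_3 with N^3 v_3 = 0 but N^2 v_3 ≠ 0; then v_{j-1} := N · v_j for j = 3, …, 2.

Pick v_3 = (0, 1, 0, 0)ᵀ.
Then v_2 = N · v_3 = (2, -1, -1, 0)ᵀ.
Then v_1 = N · v_2 = (-1, 0, 0, 0)ᵀ.

Sanity check: (A − (2)·I) v_1 = (0, 0, 0, 0)ᵀ = 0. ✓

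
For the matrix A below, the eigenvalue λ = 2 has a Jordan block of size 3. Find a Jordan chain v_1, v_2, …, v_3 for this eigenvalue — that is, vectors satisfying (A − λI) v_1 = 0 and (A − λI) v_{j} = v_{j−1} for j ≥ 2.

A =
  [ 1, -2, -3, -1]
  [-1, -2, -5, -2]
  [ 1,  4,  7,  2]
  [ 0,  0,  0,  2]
A Jordan chain for λ = 2 of length 3:
v_1 = (-2, -2, 2, 0)ᵀ
v_2 = (-2, -4, 4, 0)ᵀ
v_3 = (0, 1, 0, 0)ᵀ

Let N = A − (2)·I. We want v_3 with N^3 v_3 = 0 but N^2 v_3 ≠ 0; then v_{j-1} := N · v_j for j = 3, …, 2.

Pick v_3 = (0, 1, 0, 0)ᵀ.
Then v_2 = N · v_3 = (-2, -4, 4, 0)ᵀ.
Then v_1 = N · v_2 = (-2, -2, 2, 0)ᵀ.

Sanity check: (A − (2)·I) v_1 = (0, 0, 0, 0)ᵀ = 0. ✓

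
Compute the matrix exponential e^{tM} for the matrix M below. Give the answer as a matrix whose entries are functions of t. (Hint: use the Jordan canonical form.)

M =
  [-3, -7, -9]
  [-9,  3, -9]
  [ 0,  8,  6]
e^{tM} =
  [-15*t + 2*exp(6*t) - 1, 5*t - 2*exp(6*t) + 2, -15*t + exp(6*t) - 1]
  [-9*t, 3*t + 1, -9*t]
  [12*t - 2*exp(6*t) + 2, -4*t + 2*exp(6*t) - 2, 12*t - exp(6*t) + 2]

Strategy: write M = P · J · P⁻¹ where J is a Jordan canonical form, so e^{tM} = P · e^{tJ} · P⁻¹, and e^{tJ} can be computed block-by-block.

M has Jordan form
J =
  [0, 1, 0]
  [0, 0, 0]
  [0, 0, 6]
(up to reordering of blocks).

Per-block formulas:
  For a 2×2 Jordan block J_2(0): exp(t · J_2(0)) = e^(0t)·(I + t·N), where N is the 2×2 nilpotent shift.
  For a 1×1 block at λ = 6: exp(t · [6]) = [e^(6t)].

After assembling e^{tJ} and conjugating by P, we get:

e^{tM} =
  [-15*t + 2*exp(6*t) - 1, 5*t - 2*exp(6*t) + 2, -15*t + exp(6*t) - 1]
  [-9*t, 3*t + 1, -9*t]
  [12*t - 2*exp(6*t) + 2, -4*t + 2*exp(6*t) - 2, 12*t - exp(6*t) + 2]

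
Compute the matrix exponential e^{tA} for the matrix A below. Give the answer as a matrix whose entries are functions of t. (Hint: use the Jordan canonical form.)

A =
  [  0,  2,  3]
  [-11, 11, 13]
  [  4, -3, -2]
e^{tA} =
  [-t^2*exp(3*t)/2 - 3*t*exp(3*t) + exp(3*t), t^2*exp(3*t)/2 + 2*t*exp(3*t), t^2*exp(3*t) + 3*t*exp(3*t)]
  [-3*t^2*exp(3*t)/2 - 11*t*exp(3*t), 3*t^2*exp(3*t)/2 + 8*t*exp(3*t) + exp(3*t), 3*t^2*exp(3*t) + 13*t*exp(3*t)]
  [t^2*exp(3*t)/2 + 4*t*exp(3*t), -t^2*exp(3*t)/2 - 3*t*exp(3*t), -t^2*exp(3*t) - 5*t*exp(3*t) + exp(3*t)]

Strategy: write A = P · J · P⁻¹ where J is a Jordan canonical form, so e^{tA} = P · e^{tJ} · P⁻¹, and e^{tJ} can be computed block-by-block.

A has Jordan form
J =
  [3, 1, 0]
  [0, 3, 1]
  [0, 0, 3]
(up to reordering of blocks).

Per-block formulas:
  For a 3×3 Jordan block J_3(3): exp(t · J_3(3)) = e^(3t)·(I + t·N + (t^2/2)·N^2), where N is the 3×3 nilpotent shift.

After assembling e^{tJ} and conjugating by P, we get:

e^{tA} =
  [-t^2*exp(3*t)/2 - 3*t*exp(3*t) + exp(3*t), t^2*exp(3*t)/2 + 2*t*exp(3*t), t^2*exp(3*t) + 3*t*exp(3*t)]
  [-3*t^2*exp(3*t)/2 - 11*t*exp(3*t), 3*t^2*exp(3*t)/2 + 8*t*exp(3*t) + exp(3*t), 3*t^2*exp(3*t) + 13*t*exp(3*t)]
  [t^2*exp(3*t)/2 + 4*t*exp(3*t), -t^2*exp(3*t)/2 - 3*t*exp(3*t), -t^2*exp(3*t) - 5*t*exp(3*t) + exp(3*t)]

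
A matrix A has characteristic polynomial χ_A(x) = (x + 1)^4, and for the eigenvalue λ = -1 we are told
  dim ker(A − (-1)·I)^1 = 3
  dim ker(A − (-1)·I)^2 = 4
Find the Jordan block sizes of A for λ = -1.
Block sizes for λ = -1: [2, 1, 1]

From the dimensions of kernels of powers, the number of Jordan blocks of size at least j is d_j − d_{j−1} where d_j = dim ker(N^j) (with d_0 = 0). Computing the differences gives [3, 1].
The number of blocks of size exactly k is (#blocks of size ≥ k) − (#blocks of size ≥ k + 1), so the partition is: 2 block(s) of size 1, 1 block(s) of size 2.
In nonincreasing order the block sizes are [2, 1, 1].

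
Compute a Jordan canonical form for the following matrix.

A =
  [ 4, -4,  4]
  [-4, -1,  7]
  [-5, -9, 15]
J_3(6)

The characteristic polynomial is
  det(x·I − A) = x^3 - 18*x^2 + 108*x - 216 = (x - 6)^3

Eigenvalues and multiplicities (the geometric multiplicity of λ is n − rank(A − λI), which equals the number of Jordan blocks for λ):
  λ = 6: algebraic multiplicity = 3, geometric multiplicity = 1

Determining the block sizes for each eigenvalue:
  λ = 6: one block (gm = 1), so the single block has size am = 3 → block sizes [3]

Assembling the blocks gives a Jordan form
J =
  [6, 1, 0]
  [0, 6, 1]
  [0, 0, 6]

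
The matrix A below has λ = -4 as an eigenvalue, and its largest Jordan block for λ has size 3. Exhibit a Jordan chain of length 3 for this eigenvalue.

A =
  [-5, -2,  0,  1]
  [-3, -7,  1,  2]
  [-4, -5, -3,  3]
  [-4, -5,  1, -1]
A Jordan chain for λ = -4 of length 3:
v_1 = (3, 0, 3, 3)ᵀ
v_2 = (-1, -3, -4, -4)ᵀ
v_3 = (1, 0, 0, 0)ᵀ

Let N = A − (-4)·I. We want v_3 with N^3 v_3 = 0 but N^2 v_3 ≠ 0; then v_{j-1} := N · v_j for j = 3, …, 2.

Pick v_3 = (1, 0, 0, 0)ᵀ.
Then v_2 = N · v_3 = (-1, -3, -4, -4)ᵀ.
Then v_1 = N · v_2 = (3, 0, 3, 3)ᵀ.

Sanity check: (A − (-4)·I) v_1 = (0, 0, 0, 0)ᵀ = 0. ✓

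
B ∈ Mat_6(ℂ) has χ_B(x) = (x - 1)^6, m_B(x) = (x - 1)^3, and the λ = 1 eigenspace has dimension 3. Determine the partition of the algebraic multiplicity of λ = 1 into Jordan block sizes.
Block sizes for λ = 1: [3, 2, 1]

Step 1 — from the characteristic polynomial, algebraic multiplicity of λ = 1 is 6. From dim ker(B − (1)·I) = 3, there are exactly 3 Jordan blocks for λ = 1.
Step 2 — from the minimal polynomial, the factor (x − 1)^3 tells us the largest block for λ = 1 has size 3.
Step 3 — with total size 6, 3 blocks, and largest block 3, the block sizes (in nonincreasing order) are [3, 2, 1].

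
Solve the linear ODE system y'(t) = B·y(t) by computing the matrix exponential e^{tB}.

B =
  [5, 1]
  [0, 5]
e^{tB} =
  [exp(5*t), t*exp(5*t)]
  [0, exp(5*t)]

Strategy: write B = P · J · P⁻¹ where J is a Jordan canonical form, so e^{tB} = P · e^{tJ} · P⁻¹, and e^{tJ} can be computed block-by-block.

B has Jordan form
J =
  [5, 1]
  [0, 5]
(up to reordering of blocks).

Per-block formulas:
  For a 2×2 Jordan block J_2(5): exp(t · J_2(5)) = e^(5t)·(I + t·N), where N is the 2×2 nilpotent shift.

After assembling e^{tJ} and conjugating by P, we get:

e^{tB} =
  [exp(5*t), t*exp(5*t)]
  [0, exp(5*t)]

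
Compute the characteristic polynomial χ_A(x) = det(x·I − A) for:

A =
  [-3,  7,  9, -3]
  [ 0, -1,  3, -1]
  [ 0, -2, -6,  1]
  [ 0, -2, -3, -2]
x^4 + 12*x^3 + 54*x^2 + 108*x + 81

Expanding det(x·I − A) (e.g. by cofactor expansion or by noting that A is similar to its Jordan form J, which has the same characteristic polynomial as A) gives
  χ_A(x) = x^4 + 12*x^3 + 54*x^2 + 108*x + 81
which factors as (x + 3)^4. The eigenvalues (with algebraic multiplicities) are λ = -3 with multiplicity 4.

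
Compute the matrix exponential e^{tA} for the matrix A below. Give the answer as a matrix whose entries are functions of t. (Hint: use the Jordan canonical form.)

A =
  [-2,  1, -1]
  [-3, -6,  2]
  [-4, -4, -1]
e^{tA} =
  [t^2*exp(-3*t) + t*exp(-3*t) + exp(-3*t), t^2*exp(-3*t) + t*exp(-3*t), -t^2*exp(-3*t)/2 - t*exp(-3*t)]
  [-t^2*exp(-3*t) - 3*t*exp(-3*t), -t^2*exp(-3*t) - 3*t*exp(-3*t) + exp(-3*t), t^2*exp(-3*t)/2 + 2*t*exp(-3*t)]
  [-4*t*exp(-3*t), -4*t*exp(-3*t), 2*t*exp(-3*t) + exp(-3*t)]

Strategy: write A = P · J · P⁻¹ where J is a Jordan canonical form, so e^{tA} = P · e^{tJ} · P⁻¹, and e^{tJ} can be computed block-by-block.

A has Jordan form
J =
  [-3,  1,  0]
  [ 0, -3,  1]
  [ 0,  0, -3]
(up to reordering of blocks).

Per-block formulas:
  For a 3×3 Jordan block J_3(-3): exp(t · J_3(-3)) = e^(-3t)·(I + t·N + (t^2/2)·N^2), where N is the 3×3 nilpotent shift.

After assembling e^{tJ} and conjugating by P, we get:

e^{tA} =
  [t^2*exp(-3*t) + t*exp(-3*t) + exp(-3*t), t^2*exp(-3*t) + t*exp(-3*t), -t^2*exp(-3*t)/2 - t*exp(-3*t)]
  [-t^2*exp(-3*t) - 3*t*exp(-3*t), -t^2*exp(-3*t) - 3*t*exp(-3*t) + exp(-3*t), t^2*exp(-3*t)/2 + 2*t*exp(-3*t)]
  [-4*t*exp(-3*t), -4*t*exp(-3*t), 2*t*exp(-3*t) + exp(-3*t)]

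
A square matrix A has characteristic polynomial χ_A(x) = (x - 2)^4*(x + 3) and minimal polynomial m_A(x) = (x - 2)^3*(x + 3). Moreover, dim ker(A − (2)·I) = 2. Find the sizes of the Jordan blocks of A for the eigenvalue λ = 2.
Block sizes for λ = 2: [3, 1]

Step 1 — from the characteristic polynomial, algebraic multiplicity of λ = 2 is 4. From dim ker(A − (2)·I) = 2, there are exactly 2 Jordan blocks for λ = 2.
Step 2 — from the minimal polynomial, the factor (x − 2)^3 tells us the largest block for λ = 2 has size 3.
Step 3 — with total size 4, 2 blocks, and largest block 3, the block sizes (in nonincreasing order) are [3, 1].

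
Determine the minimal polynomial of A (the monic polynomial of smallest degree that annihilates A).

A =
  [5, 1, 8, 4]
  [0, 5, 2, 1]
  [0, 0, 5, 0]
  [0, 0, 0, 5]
x^3 - 15*x^2 + 75*x - 125

The characteristic polynomial is χ_A(x) = (x - 5)^4, so the eigenvalues are known. The minimal polynomial is
  m_A(x) = Π_λ (x − λ)^{k_λ}
where k_λ is the size of the *largest* Jordan block for λ (equivalently, the smallest k with (A − λI)^k v = 0 for every generalised eigenvector v of λ).

  λ = 5: largest Jordan block has size 3, contributing (x − 5)^3

So m_A(x) = (x - 5)^3 = x^3 - 15*x^2 + 75*x - 125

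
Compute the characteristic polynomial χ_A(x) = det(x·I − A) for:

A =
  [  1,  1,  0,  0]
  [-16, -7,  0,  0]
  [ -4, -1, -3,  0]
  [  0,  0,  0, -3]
x^4 + 12*x^3 + 54*x^2 + 108*x + 81

Expanding det(x·I − A) (e.g. by cofactor expansion or by noting that A is similar to its Jordan form J, which has the same characteristic polynomial as A) gives
  χ_A(x) = x^4 + 12*x^3 + 54*x^2 + 108*x + 81
which factors as (x + 3)^4. The eigenvalues (with algebraic multiplicities) are λ = -3 with multiplicity 4.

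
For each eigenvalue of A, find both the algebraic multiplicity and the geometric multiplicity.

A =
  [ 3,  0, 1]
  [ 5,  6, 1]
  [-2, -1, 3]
λ = 4: alg = 3, geom = 1

Step 1 — factor the characteristic polynomial to read off the algebraic multiplicities:
  χ_A(x) = (x - 4)^3

Step 2 — compute geometric multiplicities via the rank-nullity identity g(λ) = n − rank(A − λI):
  rank(A − (4)·I) = 2, so dim ker(A − (4)·I) = n − 2 = 1

Summary:
  λ = 4: algebraic multiplicity = 3, geometric multiplicity = 1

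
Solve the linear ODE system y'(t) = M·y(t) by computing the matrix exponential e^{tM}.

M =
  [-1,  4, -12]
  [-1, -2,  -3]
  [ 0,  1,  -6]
e^{tM} =
  [2*t*exp(-3*t) + exp(-3*t), 4*t*exp(-3*t), -12*t*exp(-3*t)]
  [-3*t^2*exp(-3*t)/2 - t*exp(-3*t), -3*t^2*exp(-3*t) + t*exp(-3*t) + exp(-3*t), 9*t^2*exp(-3*t) - 3*t*exp(-3*t)]
  [-t^2*exp(-3*t)/2, -t^2*exp(-3*t) + t*exp(-3*t), 3*t^2*exp(-3*t) - 3*t*exp(-3*t) + exp(-3*t)]

Strategy: write M = P · J · P⁻¹ where J is a Jordan canonical form, so e^{tM} = P · e^{tJ} · P⁻¹, and e^{tJ} can be computed block-by-block.

M has Jordan form
J =
  [-3,  1,  0]
  [ 0, -3,  1]
  [ 0,  0, -3]
(up to reordering of blocks).

Per-block formulas:
  For a 3×3 Jordan block J_3(-3): exp(t · J_3(-3)) = e^(-3t)·(I + t·N + (t^2/2)·N^2), where N is the 3×3 nilpotent shift.

After assembling e^{tJ} and conjugating by P, we get:

e^{tM} =
  [2*t*exp(-3*t) + exp(-3*t), 4*t*exp(-3*t), -12*t*exp(-3*t)]
  [-3*t^2*exp(-3*t)/2 - t*exp(-3*t), -3*t^2*exp(-3*t) + t*exp(-3*t) + exp(-3*t), 9*t^2*exp(-3*t) - 3*t*exp(-3*t)]
  [-t^2*exp(-3*t)/2, -t^2*exp(-3*t) + t*exp(-3*t), 3*t^2*exp(-3*t) - 3*t*exp(-3*t) + exp(-3*t)]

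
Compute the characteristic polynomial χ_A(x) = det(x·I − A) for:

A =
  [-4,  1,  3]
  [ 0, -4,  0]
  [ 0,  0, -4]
x^3 + 12*x^2 + 48*x + 64

Expanding det(x·I − A) (e.g. by cofactor expansion or by noting that A is similar to its Jordan form J, which has the same characteristic polynomial as A) gives
  χ_A(x) = x^3 + 12*x^2 + 48*x + 64
which factors as (x + 4)^3. The eigenvalues (with algebraic multiplicities) are λ = -4 with multiplicity 3.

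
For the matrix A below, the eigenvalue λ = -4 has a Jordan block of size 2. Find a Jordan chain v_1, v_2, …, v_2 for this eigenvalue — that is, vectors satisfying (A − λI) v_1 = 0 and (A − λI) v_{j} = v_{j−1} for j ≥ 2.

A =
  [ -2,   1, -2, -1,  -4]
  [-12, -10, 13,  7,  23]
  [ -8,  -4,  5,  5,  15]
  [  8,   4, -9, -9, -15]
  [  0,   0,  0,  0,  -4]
A Jordan chain for λ = -4 of length 2:
v_1 = (2, -12, -8, 8, 0)ᵀ
v_2 = (1, 0, 0, 0, 0)ᵀ

Let N = A − (-4)·I. We want v_2 with N^2 v_2 = 0 but N^1 v_2 ≠ 0; then v_{j-1} := N · v_j for j = 2, …, 2.

Pick v_2 = (1, 0, 0, 0, 0)ᵀ.
Then v_1 = N · v_2 = (2, -12, -8, 8, 0)ᵀ.

Sanity check: (A − (-4)·I) v_1 = (0, 0, 0, 0, 0)ᵀ = 0. ✓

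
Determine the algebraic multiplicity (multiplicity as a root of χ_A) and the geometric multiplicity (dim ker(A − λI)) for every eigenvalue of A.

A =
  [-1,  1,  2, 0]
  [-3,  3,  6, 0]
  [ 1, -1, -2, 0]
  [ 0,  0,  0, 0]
λ = 0: alg = 4, geom = 3

Step 1 — factor the characteristic polynomial to read off the algebraic multiplicities:
  χ_A(x) = x^4

Step 2 — compute geometric multiplicities via the rank-nullity identity g(λ) = n − rank(A − λI):
  rank(A − (0)·I) = 1, so dim ker(A − (0)·I) = n − 1 = 3

Summary:
  λ = 0: algebraic multiplicity = 4, geometric multiplicity = 3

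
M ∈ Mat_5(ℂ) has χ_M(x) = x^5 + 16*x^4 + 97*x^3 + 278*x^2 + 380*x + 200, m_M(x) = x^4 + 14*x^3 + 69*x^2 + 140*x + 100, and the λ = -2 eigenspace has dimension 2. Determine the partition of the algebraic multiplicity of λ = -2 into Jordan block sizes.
Block sizes for λ = -2: [2, 1]

Step 1 — from the characteristic polynomial, algebraic multiplicity of λ = -2 is 3. From dim ker(M − (-2)·I) = 2, there are exactly 2 Jordan blocks for λ = -2.
Step 2 — from the minimal polynomial, the factor (x + 2)^2 tells us the largest block for λ = -2 has size 2.
Step 3 — with total size 3, 2 blocks, and largest block 2, the block sizes (in nonincreasing order) are [2, 1].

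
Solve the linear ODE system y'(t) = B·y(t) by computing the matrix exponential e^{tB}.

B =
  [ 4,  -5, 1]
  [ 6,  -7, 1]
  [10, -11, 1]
e^{tB} =
  [2*t + 2 - exp(-2*t), -3*t - 1 + exp(-2*t), t]
  [2*t + 2 - 2*exp(-2*t), -3*t - 1 + 2*exp(-2*t), t]
  [2*t + 4 - 4*exp(-2*t), -3*t - 4 + 4*exp(-2*t), t + 1]

Strategy: write B = P · J · P⁻¹ where J is a Jordan canonical form, so e^{tB} = P · e^{tJ} · P⁻¹, and e^{tJ} can be computed block-by-block.

B has Jordan form
J =
  [-2, 0, 0]
  [ 0, 0, 1]
  [ 0, 0, 0]
(up to reordering of blocks).

Per-block formulas:
  For a 2×2 Jordan block J_2(0): exp(t · J_2(0)) = e^(0t)·(I + t·N), where N is the 2×2 nilpotent shift.
  For a 1×1 block at λ = -2: exp(t · [-2]) = [e^(-2t)].

After assembling e^{tJ} and conjugating by P, we get:

e^{tB} =
  [2*t + 2 - exp(-2*t), -3*t - 1 + exp(-2*t), t]
  [2*t + 2 - 2*exp(-2*t), -3*t - 1 + 2*exp(-2*t), t]
  [2*t + 4 - 4*exp(-2*t), -3*t - 4 + 4*exp(-2*t), t + 1]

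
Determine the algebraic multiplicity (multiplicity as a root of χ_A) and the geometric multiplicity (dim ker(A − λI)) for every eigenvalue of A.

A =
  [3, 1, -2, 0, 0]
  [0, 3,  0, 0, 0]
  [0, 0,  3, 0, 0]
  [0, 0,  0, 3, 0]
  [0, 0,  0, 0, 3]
λ = 3: alg = 5, geom = 4

Step 1 — factor the characteristic polynomial to read off the algebraic multiplicities:
  χ_A(x) = (x - 3)^5

Step 2 — compute geometric multiplicities via the rank-nullity identity g(λ) = n − rank(A − λI):
  rank(A − (3)·I) = 1, so dim ker(A − (3)·I) = n − 1 = 4

Summary:
  λ = 3: algebraic multiplicity = 5, geometric multiplicity = 4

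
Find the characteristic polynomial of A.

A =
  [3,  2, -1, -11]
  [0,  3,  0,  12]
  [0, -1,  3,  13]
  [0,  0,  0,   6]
x^4 - 15*x^3 + 81*x^2 - 189*x + 162

Expanding det(x·I − A) (e.g. by cofactor expansion or by noting that A is similar to its Jordan form J, which has the same characteristic polynomial as A) gives
  χ_A(x) = x^4 - 15*x^3 + 81*x^2 - 189*x + 162
which factors as (x - 6)*(x - 3)^3. The eigenvalues (with algebraic multiplicities) are λ = 3 with multiplicity 3, λ = 6 with multiplicity 1.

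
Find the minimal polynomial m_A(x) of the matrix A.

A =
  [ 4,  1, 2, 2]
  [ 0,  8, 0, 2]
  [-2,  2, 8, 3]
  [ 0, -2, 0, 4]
x^2 - 12*x + 36

The characteristic polynomial is χ_A(x) = (x - 6)^4, so the eigenvalues are known. The minimal polynomial is
  m_A(x) = Π_λ (x − λ)^{k_λ}
where k_λ is the size of the *largest* Jordan block for λ (equivalently, the smallest k with (A − λI)^k v = 0 for every generalised eigenvector v of λ).

  λ = 6: largest Jordan block has size 2, contributing (x − 6)^2

So m_A(x) = (x - 6)^2 = x^2 - 12*x + 36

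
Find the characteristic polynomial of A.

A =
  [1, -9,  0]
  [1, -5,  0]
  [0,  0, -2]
x^3 + 6*x^2 + 12*x + 8

Expanding det(x·I − A) (e.g. by cofactor expansion or by noting that A is similar to its Jordan form J, which has the same characteristic polynomial as A) gives
  χ_A(x) = x^3 + 6*x^2 + 12*x + 8
which factors as (x + 2)^3. The eigenvalues (with algebraic multiplicities) are λ = -2 with multiplicity 3.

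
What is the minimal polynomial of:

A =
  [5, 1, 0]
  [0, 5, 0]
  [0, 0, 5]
x^2 - 10*x + 25

The characteristic polynomial is χ_A(x) = (x - 5)^3, so the eigenvalues are known. The minimal polynomial is
  m_A(x) = Π_λ (x − λ)^{k_λ}
where k_λ is the size of the *largest* Jordan block for λ (equivalently, the smallest k with (A − λI)^k v = 0 for every generalised eigenvector v of λ).

  λ = 5: largest Jordan block has size 2, contributing (x − 5)^2

So m_A(x) = (x - 5)^2 = x^2 - 10*x + 25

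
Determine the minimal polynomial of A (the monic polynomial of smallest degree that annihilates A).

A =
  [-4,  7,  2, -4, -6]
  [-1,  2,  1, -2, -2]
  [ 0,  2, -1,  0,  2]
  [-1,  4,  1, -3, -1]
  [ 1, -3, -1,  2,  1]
x^3 + 3*x^2 + 3*x + 1

The characteristic polynomial is χ_A(x) = (x + 1)^5, so the eigenvalues are known. The minimal polynomial is
  m_A(x) = Π_λ (x − λ)^{k_λ}
where k_λ is the size of the *largest* Jordan block for λ (equivalently, the smallest k with (A − λI)^k v = 0 for every generalised eigenvector v of λ).

  λ = -1: largest Jordan block has size 3, contributing (x + 1)^3

So m_A(x) = (x + 1)^3 = x^3 + 3*x^2 + 3*x + 1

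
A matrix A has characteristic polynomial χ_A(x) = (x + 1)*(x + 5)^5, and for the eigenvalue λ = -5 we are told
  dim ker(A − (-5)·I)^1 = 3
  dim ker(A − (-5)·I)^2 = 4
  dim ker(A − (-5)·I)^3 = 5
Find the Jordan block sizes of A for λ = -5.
Block sizes for λ = -5: [3, 1, 1]

From the dimensions of kernels of powers, the number of Jordan blocks of size at least j is d_j − d_{j−1} where d_j = dim ker(N^j) (with d_0 = 0). Computing the differences gives [3, 1, 1].
The number of blocks of size exactly k is (#blocks of size ≥ k) − (#blocks of size ≥ k + 1), so the partition is: 2 block(s) of size 1, 1 block(s) of size 3.
In nonincreasing order the block sizes are [3, 1, 1].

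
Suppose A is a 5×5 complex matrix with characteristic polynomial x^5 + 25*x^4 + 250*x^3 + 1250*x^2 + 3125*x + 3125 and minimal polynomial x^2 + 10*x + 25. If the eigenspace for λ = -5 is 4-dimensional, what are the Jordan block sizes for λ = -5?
Block sizes for λ = -5: [2, 1, 1, 1]

Step 1 — from the characteristic polynomial, algebraic multiplicity of λ = -5 is 5. From dim ker(A − (-5)·I) = 4, there are exactly 4 Jordan blocks for λ = -5.
Step 2 — from the minimal polynomial, the factor (x + 5)^2 tells us the largest block for λ = -5 has size 2.
Step 3 — with total size 5, 4 blocks, and largest block 2, the block sizes (in nonincreasing order) are [2, 1, 1, 1].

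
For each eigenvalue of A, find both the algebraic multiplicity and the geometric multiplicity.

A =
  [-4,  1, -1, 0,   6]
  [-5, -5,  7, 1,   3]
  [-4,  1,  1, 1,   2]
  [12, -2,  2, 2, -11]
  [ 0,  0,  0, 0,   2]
λ = -5: alg = 2, geom = 1; λ = 2: alg = 3, geom = 1

Step 1 — factor the characteristic polynomial to read off the algebraic multiplicities:
  χ_A(x) = (x - 2)^3*(x + 5)^2

Step 2 — compute geometric multiplicities via the rank-nullity identity g(λ) = n − rank(A − λI):
  rank(A − (-5)·I) = 4, so dim ker(A − (-5)·I) = n − 4 = 1
  rank(A − (2)·I) = 4, so dim ker(A − (2)·I) = n − 4 = 1

Summary:
  λ = -5: algebraic multiplicity = 2, geometric multiplicity = 1
  λ = 2: algebraic multiplicity = 3, geometric multiplicity = 1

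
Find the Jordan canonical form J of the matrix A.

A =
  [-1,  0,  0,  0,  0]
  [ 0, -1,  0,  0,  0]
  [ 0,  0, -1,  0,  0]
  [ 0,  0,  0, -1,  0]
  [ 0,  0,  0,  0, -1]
J_1(-1) ⊕ J_1(-1) ⊕ J_1(-1) ⊕ J_1(-1) ⊕ J_1(-1)

The characteristic polynomial is
  det(x·I − A) = x^5 + 5*x^4 + 10*x^3 + 10*x^2 + 5*x + 1 = (x + 1)^5

Eigenvalues and multiplicities (the geometric multiplicity of λ is n − rank(A − λI), which equals the number of Jordan blocks for λ):
  λ = -1: algebraic multiplicity = 5, geometric multiplicity = 5

Determining the block sizes for each eigenvalue:
  λ = -1: gm = am = 5, so every block has size 1 → block sizes [1, 1, 1, 1, 1]

Assembling the blocks gives a Jordan form
J =
  [-1,  0,  0,  0,  0]
  [ 0, -1,  0,  0,  0]
  [ 0,  0, -1,  0,  0]
  [ 0,  0,  0, -1,  0]
  [ 0,  0,  0,  0, -1]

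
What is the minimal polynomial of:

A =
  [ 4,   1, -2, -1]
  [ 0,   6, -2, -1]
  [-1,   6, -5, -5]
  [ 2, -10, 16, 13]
x^4 - 18*x^3 + 121*x^2 - 360*x + 400

The characteristic polynomial is χ_A(x) = (x - 5)^2*(x - 4)^2, so the eigenvalues are known. The minimal polynomial is
  m_A(x) = Π_λ (x − λ)^{k_λ}
where k_λ is the size of the *largest* Jordan block for λ (equivalently, the smallest k with (A − λI)^k v = 0 for every generalised eigenvector v of λ).

  λ = 4: largest Jordan block has size 2, contributing (x − 4)^2
  λ = 5: largest Jordan block has size 2, contributing (x − 5)^2

So m_A(x) = (x - 5)^2*(x - 4)^2 = x^4 - 18*x^3 + 121*x^2 - 360*x + 400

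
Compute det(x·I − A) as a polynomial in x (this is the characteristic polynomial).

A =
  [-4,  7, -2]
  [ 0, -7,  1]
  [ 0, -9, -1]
x^3 + 12*x^2 + 48*x + 64

Expanding det(x·I − A) (e.g. by cofactor expansion or by noting that A is similar to its Jordan form J, which has the same characteristic polynomial as A) gives
  χ_A(x) = x^3 + 12*x^2 + 48*x + 64
which factors as (x + 4)^3. The eigenvalues (with algebraic multiplicities) are λ = -4 with multiplicity 3.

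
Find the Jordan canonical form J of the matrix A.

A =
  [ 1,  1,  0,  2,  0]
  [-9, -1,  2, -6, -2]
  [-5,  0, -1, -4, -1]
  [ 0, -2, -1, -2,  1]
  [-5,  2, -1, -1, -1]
J_3(-2) ⊕ J_2(1)

The characteristic polynomial is
  det(x·I − A) = x^5 + 4*x^4 + x^3 - 10*x^2 - 4*x + 8 = (x - 1)^2*(x + 2)^3

Eigenvalues and multiplicities (the geometric multiplicity of λ is n − rank(A − λI), which equals the number of Jordan blocks for λ):
  λ = -2: algebraic multiplicity = 3, geometric multiplicity = 1
  λ = 1: algebraic multiplicity = 2, geometric multiplicity = 1

Determining the block sizes for each eigenvalue:
  λ = -2: one block (gm = 1), so the single block has size am = 3 → block sizes [3]
  λ = 1: one block (gm = 1), so the single block has size am = 2 → block sizes [2]

Assembling the blocks gives a Jordan form
J =
  [-2,  1,  0, 0, 0]
  [ 0, -2,  1, 0, 0]
  [ 0,  0, -2, 0, 0]
  [ 0,  0,  0, 1, 1]
  [ 0,  0,  0, 0, 1]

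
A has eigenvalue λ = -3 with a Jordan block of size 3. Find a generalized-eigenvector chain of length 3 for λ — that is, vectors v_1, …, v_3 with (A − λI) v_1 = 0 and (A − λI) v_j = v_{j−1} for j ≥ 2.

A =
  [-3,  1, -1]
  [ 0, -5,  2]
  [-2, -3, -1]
A Jordan chain for λ = -3 of length 3:
v_1 = (2, -4, -4)ᵀ
v_2 = (0, 0, -2)ᵀ
v_3 = (1, 0, 0)ᵀ

Let N = A − (-3)·I. We want v_3 with N^3 v_3 = 0 but N^2 v_3 ≠ 0; then v_{j-1} := N · v_j for j = 3, …, 2.

Pick v_3 = (1, 0, 0)ᵀ.
Then v_2 = N · v_3 = (0, 0, -2)ᵀ.
Then v_1 = N · v_2 = (2, -4, -4)ᵀ.

Sanity check: (A − (-3)·I) v_1 = (0, 0, 0)ᵀ = 0. ✓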